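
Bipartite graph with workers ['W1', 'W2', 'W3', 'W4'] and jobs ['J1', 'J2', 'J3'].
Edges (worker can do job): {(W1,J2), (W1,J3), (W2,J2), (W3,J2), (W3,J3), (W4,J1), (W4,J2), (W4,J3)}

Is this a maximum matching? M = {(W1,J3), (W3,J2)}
No, size 2 is not maximum

Proposed matching has size 2.
Maximum matching size for this graph: 3.

This is NOT maximum - can be improved to size 3.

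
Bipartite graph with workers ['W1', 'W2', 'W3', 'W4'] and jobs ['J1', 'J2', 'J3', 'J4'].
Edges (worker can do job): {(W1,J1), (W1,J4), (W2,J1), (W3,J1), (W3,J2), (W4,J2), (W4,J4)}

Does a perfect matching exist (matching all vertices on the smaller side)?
No, maximum matching has size 3 < 4

Maximum matching has size 3, need 4 for perfect matching.
Unmatched workers: ['W2']
Unmatched jobs: ['J3']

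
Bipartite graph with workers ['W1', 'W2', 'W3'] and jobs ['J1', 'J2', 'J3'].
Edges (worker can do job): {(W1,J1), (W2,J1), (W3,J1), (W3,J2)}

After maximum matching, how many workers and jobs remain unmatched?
Unmatched: 1 workers, 1 jobs

Maximum matching size: 2
Workers: 3 total, 2 matched, 1 unmatched
Jobs: 3 total, 2 matched, 1 unmatched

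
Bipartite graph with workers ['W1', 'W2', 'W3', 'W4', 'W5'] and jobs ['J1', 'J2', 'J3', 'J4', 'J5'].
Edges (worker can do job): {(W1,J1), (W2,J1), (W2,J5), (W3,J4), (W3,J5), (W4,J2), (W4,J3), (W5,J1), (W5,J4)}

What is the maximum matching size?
Maximum matching size = 4

Maximum matching: {(W1,J1), (W3,J5), (W4,J2), (W5,J4)}
Size: 4

This assigns 4 workers to 4 distinct jobs.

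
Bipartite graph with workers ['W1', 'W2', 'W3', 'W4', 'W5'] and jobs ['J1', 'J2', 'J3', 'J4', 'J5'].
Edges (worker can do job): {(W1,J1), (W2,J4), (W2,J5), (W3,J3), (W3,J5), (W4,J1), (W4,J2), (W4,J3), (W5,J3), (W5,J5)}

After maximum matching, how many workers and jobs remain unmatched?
Unmatched: 0 workers, 0 jobs

Maximum matching size: 5
Workers: 5 total, 5 matched, 0 unmatched
Jobs: 5 total, 5 matched, 0 unmatched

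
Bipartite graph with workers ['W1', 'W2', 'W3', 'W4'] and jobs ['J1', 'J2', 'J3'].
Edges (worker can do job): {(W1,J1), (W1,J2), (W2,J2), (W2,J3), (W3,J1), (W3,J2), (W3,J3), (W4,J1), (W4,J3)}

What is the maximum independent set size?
Maximum independent set = 4

By König's theorem:
- Min vertex cover = Max matching = 3
- Max independent set = Total vertices - Min vertex cover
- Max independent set = 7 - 3 = 4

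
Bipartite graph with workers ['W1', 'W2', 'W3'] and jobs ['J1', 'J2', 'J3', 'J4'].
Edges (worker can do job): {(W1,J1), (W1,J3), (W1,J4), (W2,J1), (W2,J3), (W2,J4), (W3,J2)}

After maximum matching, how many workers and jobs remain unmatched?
Unmatched: 0 workers, 1 jobs

Maximum matching size: 3
Workers: 3 total, 3 matched, 0 unmatched
Jobs: 4 total, 3 matched, 1 unmatched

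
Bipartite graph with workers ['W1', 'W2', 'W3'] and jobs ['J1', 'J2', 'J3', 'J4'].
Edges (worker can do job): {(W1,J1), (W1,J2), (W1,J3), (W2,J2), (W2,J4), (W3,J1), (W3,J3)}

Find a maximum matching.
Matching: {(W1,J2), (W2,J4), (W3,J1)}

Maximum matching (size 3):
  W1 → J2
  W2 → J4
  W3 → J1

Each worker is assigned to at most one job, and each job to at most one worker.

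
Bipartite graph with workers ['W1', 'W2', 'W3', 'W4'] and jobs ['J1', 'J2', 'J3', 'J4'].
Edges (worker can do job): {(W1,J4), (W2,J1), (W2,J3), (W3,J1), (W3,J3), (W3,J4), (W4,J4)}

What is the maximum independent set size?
Maximum independent set = 5

By König's theorem:
- Min vertex cover = Max matching = 3
- Max independent set = Total vertices - Min vertex cover
- Max independent set = 8 - 3 = 5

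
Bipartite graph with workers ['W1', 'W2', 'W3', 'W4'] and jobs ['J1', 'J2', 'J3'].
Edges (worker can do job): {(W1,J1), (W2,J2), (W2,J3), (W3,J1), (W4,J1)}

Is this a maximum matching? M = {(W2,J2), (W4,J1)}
Yes, size 2 is maximum

Proposed matching has size 2.
Maximum matching size for this graph: 2.

This is a maximum matching.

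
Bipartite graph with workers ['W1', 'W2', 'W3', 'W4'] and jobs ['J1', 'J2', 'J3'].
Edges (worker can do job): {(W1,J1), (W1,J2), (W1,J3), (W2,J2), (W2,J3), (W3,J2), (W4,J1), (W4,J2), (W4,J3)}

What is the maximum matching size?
Maximum matching size = 3

Maximum matching: {(W1,J1), (W2,J3), (W4,J2)}
Size: 3

This assigns 3 workers to 3 distinct jobs.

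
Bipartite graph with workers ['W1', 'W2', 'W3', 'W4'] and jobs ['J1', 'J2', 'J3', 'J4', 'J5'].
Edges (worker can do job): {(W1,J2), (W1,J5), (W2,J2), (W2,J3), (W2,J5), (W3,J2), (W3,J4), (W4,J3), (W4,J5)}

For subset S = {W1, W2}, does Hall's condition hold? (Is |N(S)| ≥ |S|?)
Yes: |N(S)| = 3, |S| = 2

Subset S = {W1, W2}
Neighbors N(S) = {J2, J3, J5}

|N(S)| = 3, |S| = 2
Hall's condition: |N(S)| ≥ |S| is satisfied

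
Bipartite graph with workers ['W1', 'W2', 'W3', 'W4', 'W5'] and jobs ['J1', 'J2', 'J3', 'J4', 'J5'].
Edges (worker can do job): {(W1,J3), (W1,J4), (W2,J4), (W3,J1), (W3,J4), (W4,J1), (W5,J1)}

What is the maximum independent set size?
Maximum independent set = 7

By König's theorem:
- Min vertex cover = Max matching = 3
- Max independent set = Total vertices - Min vertex cover
- Max independent set = 10 - 3 = 7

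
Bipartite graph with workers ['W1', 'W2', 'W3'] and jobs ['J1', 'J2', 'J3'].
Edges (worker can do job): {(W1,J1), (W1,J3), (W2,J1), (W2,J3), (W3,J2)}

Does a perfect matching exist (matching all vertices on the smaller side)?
Yes, perfect matching exists (size 3)

Perfect matching: {(W1,J1), (W2,J3), (W3,J2)}
All 3 vertices on the smaller side are matched.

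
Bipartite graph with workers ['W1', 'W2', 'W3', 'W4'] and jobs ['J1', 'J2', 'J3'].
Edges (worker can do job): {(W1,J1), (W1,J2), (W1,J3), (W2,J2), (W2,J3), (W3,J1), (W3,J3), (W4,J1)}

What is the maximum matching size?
Maximum matching size = 3

Maximum matching: {(W1,J2), (W3,J3), (W4,J1)}
Size: 3

This assigns 3 workers to 3 distinct jobs.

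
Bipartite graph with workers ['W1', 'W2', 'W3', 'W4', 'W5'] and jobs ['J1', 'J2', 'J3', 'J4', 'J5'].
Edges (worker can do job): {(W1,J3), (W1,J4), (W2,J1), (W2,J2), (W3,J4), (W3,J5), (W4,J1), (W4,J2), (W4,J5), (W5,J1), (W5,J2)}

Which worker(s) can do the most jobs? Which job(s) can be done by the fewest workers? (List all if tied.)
Most versatile: W4 (3 jobs); Least covered: J3 (1 workers)

Worker degrees (jobs they can do): W1:2, W2:2, W3:2, W4:3, W5:2
Job degrees (workers who can do it): J1:3, J2:3, J3:1, J4:2, J5:2

Maximum worker degree is 3, achieved by: W4
Minimum job degree is 1, achieved by: J3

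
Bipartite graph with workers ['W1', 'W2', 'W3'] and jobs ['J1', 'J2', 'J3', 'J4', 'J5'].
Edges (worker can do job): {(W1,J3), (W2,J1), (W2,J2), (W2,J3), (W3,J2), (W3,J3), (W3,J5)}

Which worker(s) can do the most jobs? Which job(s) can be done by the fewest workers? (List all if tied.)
Most versatile: W2, W3 (3 jobs); Least covered: J4 (0 workers)

Worker degrees (jobs they can do): W1:1, W2:3, W3:3
Job degrees (workers who can do it): J1:1, J2:2, J3:3, J4:0, J5:1

Maximum worker degree is 3, achieved by: W2, W3
Minimum job degree is 0, achieved by: J4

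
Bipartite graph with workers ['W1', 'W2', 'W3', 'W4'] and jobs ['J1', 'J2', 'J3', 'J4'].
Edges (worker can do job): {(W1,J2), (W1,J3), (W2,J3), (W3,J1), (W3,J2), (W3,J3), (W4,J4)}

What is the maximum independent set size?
Maximum independent set = 4

By König's theorem:
- Min vertex cover = Max matching = 4
- Max independent set = Total vertices - Min vertex cover
- Max independent set = 8 - 4 = 4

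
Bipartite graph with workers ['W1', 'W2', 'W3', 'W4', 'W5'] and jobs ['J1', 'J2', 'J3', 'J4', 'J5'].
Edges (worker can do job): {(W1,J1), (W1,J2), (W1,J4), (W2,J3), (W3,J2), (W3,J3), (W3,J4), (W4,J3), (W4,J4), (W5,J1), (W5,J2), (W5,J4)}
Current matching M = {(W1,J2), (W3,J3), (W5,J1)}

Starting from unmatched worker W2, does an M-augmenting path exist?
Yes: W2 → J3 → W3 → J2 → W1 → J1 → W5 → J4

An M-augmenting path alternates non-matching / matching edges, starting and ending at unmatched vertices.
Path: W2 → J3 → W3 → J2 → W1 → J1 → W5 → J4
(J4 is unmatched in M, so the path is augmenting.)
Flipping edges along this path would increase |M| from 3 to 4.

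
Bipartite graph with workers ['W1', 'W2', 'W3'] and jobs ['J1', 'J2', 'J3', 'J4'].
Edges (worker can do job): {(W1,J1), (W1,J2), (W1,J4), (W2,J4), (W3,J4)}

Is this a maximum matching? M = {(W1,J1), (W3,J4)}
Yes, size 2 is maximum

Proposed matching has size 2.
Maximum matching size for this graph: 2.

This is a maximum matching.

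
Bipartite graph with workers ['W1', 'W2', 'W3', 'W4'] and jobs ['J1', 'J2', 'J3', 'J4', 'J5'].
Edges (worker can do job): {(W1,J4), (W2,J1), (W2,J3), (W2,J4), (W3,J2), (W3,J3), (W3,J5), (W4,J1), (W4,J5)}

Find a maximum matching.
Matching: {(W1,J4), (W2,J1), (W3,J3), (W4,J5)}

Maximum matching (size 4):
  W1 → J4
  W2 → J1
  W3 → J3
  W4 → J5

Each worker is assigned to at most one job, and each job to at most one worker.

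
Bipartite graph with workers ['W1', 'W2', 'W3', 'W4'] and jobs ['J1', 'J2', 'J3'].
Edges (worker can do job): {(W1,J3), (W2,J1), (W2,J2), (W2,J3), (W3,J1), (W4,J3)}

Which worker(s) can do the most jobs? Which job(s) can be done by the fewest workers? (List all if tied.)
Most versatile: W2 (3 jobs); Least covered: J2 (1 workers)

Worker degrees (jobs they can do): W1:1, W2:3, W3:1, W4:1
Job degrees (workers who can do it): J1:2, J2:1, J3:3

Maximum worker degree is 3, achieved by: W2
Minimum job degree is 1, achieved by: J2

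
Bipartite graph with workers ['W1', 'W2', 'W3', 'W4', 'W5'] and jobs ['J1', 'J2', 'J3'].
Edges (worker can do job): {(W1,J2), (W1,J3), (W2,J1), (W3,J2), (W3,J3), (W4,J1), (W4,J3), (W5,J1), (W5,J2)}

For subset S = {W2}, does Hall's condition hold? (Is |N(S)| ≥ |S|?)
Yes: |N(S)| = 1, |S| = 1

Subset S = {W2}
Neighbors N(S) = {J1}

|N(S)| = 1, |S| = 1
Hall's condition: |N(S)| ≥ |S| is satisfied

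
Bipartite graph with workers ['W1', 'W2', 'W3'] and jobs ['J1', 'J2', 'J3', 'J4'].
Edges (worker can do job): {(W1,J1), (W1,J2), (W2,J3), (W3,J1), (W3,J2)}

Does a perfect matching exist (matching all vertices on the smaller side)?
Yes, perfect matching exists (size 3)

Perfect matching: {(W1,J1), (W2,J3), (W3,J2)}
All 3 vertices on the smaller side are matched.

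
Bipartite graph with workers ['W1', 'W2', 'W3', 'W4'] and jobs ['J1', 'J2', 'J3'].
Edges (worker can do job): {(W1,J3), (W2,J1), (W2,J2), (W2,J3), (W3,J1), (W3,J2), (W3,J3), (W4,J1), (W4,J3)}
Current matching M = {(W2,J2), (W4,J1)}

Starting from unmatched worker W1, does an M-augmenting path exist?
Yes: W1 → J3

An M-augmenting path alternates non-matching / matching edges, starting and ending at unmatched vertices.
Path: W1 → J3
(J3 is unmatched in M, so the path is augmenting.)
Flipping edges along this path would increase |M| from 2 to 3.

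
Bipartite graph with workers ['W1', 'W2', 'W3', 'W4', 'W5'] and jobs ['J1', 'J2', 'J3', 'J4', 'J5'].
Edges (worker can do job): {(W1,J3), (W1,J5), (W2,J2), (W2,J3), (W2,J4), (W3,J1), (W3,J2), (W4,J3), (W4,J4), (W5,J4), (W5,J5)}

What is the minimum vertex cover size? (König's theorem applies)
Minimum vertex cover size = 5

By König's theorem: in bipartite graphs,
min vertex cover = max matching = 5

Maximum matching has size 5, so minimum vertex cover also has size 5.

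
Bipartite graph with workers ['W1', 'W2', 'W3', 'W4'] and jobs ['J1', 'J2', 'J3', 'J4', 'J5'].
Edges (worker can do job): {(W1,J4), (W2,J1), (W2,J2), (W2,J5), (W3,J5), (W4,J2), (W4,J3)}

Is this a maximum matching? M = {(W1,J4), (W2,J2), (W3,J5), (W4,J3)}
Yes, size 4 is maximum

Proposed matching has size 4.
Maximum matching size for this graph: 4.

This is a maximum matching.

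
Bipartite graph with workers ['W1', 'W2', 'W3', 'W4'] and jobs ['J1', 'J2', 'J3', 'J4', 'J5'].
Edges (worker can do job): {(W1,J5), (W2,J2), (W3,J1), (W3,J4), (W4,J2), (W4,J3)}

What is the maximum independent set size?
Maximum independent set = 5

By König's theorem:
- Min vertex cover = Max matching = 4
- Max independent set = Total vertices - Min vertex cover
- Max independent set = 9 - 4 = 5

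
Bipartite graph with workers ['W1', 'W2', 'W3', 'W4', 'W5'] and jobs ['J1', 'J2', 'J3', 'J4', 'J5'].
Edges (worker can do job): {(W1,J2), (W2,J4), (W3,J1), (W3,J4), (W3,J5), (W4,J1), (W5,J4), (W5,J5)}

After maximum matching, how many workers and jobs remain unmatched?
Unmatched: 1 workers, 1 jobs

Maximum matching size: 4
Workers: 5 total, 4 matched, 1 unmatched
Jobs: 5 total, 4 matched, 1 unmatched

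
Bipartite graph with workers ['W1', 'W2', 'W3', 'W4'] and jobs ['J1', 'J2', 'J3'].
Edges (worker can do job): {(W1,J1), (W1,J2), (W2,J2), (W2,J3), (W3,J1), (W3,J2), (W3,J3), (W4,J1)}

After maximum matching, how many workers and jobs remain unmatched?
Unmatched: 1 workers, 0 jobs

Maximum matching size: 3
Workers: 4 total, 3 matched, 1 unmatched
Jobs: 3 total, 3 matched, 0 unmatched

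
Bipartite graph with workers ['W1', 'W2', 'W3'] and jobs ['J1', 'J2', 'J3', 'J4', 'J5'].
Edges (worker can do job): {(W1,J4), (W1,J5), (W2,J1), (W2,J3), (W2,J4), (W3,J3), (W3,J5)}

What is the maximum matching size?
Maximum matching size = 3

Maximum matching: {(W1,J4), (W2,J3), (W3,J5)}
Size: 3

This assigns 3 workers to 3 distinct jobs.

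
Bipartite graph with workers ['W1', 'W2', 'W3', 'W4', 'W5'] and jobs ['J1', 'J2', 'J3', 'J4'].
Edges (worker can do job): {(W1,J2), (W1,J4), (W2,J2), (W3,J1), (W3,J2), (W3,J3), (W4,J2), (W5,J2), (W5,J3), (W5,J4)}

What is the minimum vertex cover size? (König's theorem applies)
Minimum vertex cover size = 4

By König's theorem: in bipartite graphs,
min vertex cover = max matching = 4

Maximum matching has size 4, so minimum vertex cover also has size 4.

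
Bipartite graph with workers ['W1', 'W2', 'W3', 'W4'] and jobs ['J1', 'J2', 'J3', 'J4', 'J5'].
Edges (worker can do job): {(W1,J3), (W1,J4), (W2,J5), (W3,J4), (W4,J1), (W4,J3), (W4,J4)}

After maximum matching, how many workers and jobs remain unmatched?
Unmatched: 0 workers, 1 jobs

Maximum matching size: 4
Workers: 4 total, 4 matched, 0 unmatched
Jobs: 5 total, 4 matched, 1 unmatched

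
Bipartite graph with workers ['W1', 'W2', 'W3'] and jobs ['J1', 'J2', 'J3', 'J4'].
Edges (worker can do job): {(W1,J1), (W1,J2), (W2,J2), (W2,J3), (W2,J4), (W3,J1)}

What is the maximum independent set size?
Maximum independent set = 4

By König's theorem:
- Min vertex cover = Max matching = 3
- Max independent set = Total vertices - Min vertex cover
- Max independent set = 7 - 3 = 4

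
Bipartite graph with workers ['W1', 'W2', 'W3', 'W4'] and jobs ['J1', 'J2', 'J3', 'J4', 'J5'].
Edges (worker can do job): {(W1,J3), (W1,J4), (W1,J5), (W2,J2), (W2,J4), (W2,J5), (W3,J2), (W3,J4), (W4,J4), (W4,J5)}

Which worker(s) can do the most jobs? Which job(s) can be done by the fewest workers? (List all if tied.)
Most versatile: W1, W2 (3 jobs); Least covered: J1 (0 workers)

Worker degrees (jobs they can do): W1:3, W2:3, W3:2, W4:2
Job degrees (workers who can do it): J1:0, J2:2, J3:1, J4:4, J5:3

Maximum worker degree is 3, achieved by: W1, W2
Minimum job degree is 0, achieved by: J1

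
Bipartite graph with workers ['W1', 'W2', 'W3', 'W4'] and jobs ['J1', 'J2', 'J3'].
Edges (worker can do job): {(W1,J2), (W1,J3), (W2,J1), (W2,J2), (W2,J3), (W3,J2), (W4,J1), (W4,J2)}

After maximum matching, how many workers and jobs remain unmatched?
Unmatched: 1 workers, 0 jobs

Maximum matching size: 3
Workers: 4 total, 3 matched, 1 unmatched
Jobs: 3 total, 3 matched, 0 unmatched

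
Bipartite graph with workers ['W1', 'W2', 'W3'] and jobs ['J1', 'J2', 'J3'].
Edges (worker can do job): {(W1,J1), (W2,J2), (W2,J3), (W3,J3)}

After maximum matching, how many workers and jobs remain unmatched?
Unmatched: 0 workers, 0 jobs

Maximum matching size: 3
Workers: 3 total, 3 matched, 0 unmatched
Jobs: 3 total, 3 matched, 0 unmatched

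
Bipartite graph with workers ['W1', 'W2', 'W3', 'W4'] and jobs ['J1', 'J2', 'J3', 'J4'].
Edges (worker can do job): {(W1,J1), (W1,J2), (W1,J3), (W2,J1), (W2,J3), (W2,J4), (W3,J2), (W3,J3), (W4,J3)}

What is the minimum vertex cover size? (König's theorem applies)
Minimum vertex cover size = 4

By König's theorem: in bipartite graphs,
min vertex cover = max matching = 4

Maximum matching has size 4, so minimum vertex cover also has size 4.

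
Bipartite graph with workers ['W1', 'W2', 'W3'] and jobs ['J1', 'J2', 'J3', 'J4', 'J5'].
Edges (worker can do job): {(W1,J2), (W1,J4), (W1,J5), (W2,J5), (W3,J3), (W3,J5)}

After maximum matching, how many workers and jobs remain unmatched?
Unmatched: 0 workers, 2 jobs

Maximum matching size: 3
Workers: 3 total, 3 matched, 0 unmatched
Jobs: 5 total, 3 matched, 2 unmatched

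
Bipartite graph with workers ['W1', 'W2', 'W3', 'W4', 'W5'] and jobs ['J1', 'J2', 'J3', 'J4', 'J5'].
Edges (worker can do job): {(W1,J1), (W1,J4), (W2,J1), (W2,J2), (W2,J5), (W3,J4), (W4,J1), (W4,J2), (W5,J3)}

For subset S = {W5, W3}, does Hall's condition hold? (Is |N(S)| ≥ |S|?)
Yes: |N(S)| = 2, |S| = 2

Subset S = {W5, W3}
Neighbors N(S) = {J3, J4}

|N(S)| = 2, |S| = 2
Hall's condition: |N(S)| ≥ |S| is satisfied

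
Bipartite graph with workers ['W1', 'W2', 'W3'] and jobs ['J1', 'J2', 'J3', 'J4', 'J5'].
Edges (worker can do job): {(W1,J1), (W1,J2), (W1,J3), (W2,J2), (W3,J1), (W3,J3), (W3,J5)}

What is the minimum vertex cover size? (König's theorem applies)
Minimum vertex cover size = 3

By König's theorem: in bipartite graphs,
min vertex cover = max matching = 3

Maximum matching has size 3, so minimum vertex cover also has size 3.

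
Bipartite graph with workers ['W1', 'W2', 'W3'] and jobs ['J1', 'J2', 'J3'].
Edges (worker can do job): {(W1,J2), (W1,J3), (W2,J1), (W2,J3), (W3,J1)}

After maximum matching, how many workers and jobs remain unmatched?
Unmatched: 0 workers, 0 jobs

Maximum matching size: 3
Workers: 3 total, 3 matched, 0 unmatched
Jobs: 3 total, 3 matched, 0 unmatched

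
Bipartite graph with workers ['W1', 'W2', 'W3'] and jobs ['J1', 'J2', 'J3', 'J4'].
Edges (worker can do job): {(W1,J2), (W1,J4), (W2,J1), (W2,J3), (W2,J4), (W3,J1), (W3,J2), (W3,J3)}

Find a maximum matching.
Matching: {(W1,J4), (W2,J1), (W3,J3)}

Maximum matching (size 3):
  W1 → J4
  W2 → J1
  W3 → J3

Each worker is assigned to at most one job, and each job to at most one worker.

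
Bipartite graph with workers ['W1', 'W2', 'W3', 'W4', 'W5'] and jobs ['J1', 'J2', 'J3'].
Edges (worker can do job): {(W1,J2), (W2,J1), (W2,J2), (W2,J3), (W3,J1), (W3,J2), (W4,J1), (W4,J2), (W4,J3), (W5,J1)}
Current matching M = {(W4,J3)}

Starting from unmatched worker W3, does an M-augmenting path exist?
Yes: W3 → J2

An M-augmenting path alternates non-matching / matching edges, starting and ending at unmatched vertices.
Path: W3 → J2
(J2 is unmatched in M, so the path is augmenting.)
Flipping edges along this path would increase |M| from 1 to 2.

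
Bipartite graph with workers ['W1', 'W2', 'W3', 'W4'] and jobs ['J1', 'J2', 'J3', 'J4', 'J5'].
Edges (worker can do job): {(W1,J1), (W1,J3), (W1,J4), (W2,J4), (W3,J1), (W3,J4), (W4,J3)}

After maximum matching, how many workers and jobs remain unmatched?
Unmatched: 1 workers, 2 jobs

Maximum matching size: 3
Workers: 4 total, 3 matched, 1 unmatched
Jobs: 5 total, 3 matched, 2 unmatched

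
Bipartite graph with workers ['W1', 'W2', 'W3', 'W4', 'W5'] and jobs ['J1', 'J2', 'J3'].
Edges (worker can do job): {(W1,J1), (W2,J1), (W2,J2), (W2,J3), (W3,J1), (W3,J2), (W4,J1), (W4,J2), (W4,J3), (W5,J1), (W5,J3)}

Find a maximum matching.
Matching: {(W3,J2), (W4,J1), (W5,J3)}

Maximum matching (size 3):
  W3 → J2
  W4 → J1
  W5 → J3

Each worker is assigned to at most one job, and each job to at most one worker.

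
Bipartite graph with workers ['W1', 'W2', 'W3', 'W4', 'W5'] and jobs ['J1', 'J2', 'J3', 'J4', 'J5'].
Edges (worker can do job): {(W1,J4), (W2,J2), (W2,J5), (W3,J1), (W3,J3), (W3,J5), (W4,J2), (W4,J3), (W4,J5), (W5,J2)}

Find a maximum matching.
Matching: {(W1,J4), (W2,J5), (W3,J1), (W4,J3), (W5,J2)}

Maximum matching (size 5):
  W1 → J4
  W2 → J5
  W3 → J1
  W4 → J3
  W5 → J2

Each worker is assigned to at most one job, and each job to at most one worker.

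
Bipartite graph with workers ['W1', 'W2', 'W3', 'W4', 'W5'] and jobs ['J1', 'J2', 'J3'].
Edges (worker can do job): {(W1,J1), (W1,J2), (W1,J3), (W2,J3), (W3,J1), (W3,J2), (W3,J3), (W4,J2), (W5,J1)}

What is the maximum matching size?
Maximum matching size = 3

Maximum matching: {(W1,J3), (W3,J1), (W4,J2)}
Size: 3

This assigns 3 workers to 3 distinct jobs.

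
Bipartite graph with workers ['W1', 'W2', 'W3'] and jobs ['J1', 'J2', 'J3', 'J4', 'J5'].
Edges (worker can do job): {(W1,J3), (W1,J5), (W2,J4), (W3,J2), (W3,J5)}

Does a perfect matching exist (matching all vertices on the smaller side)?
Yes, perfect matching exists (size 3)

Perfect matching: {(W1,J3), (W2,J4), (W3,J2)}
All 3 vertices on the smaller side are matched.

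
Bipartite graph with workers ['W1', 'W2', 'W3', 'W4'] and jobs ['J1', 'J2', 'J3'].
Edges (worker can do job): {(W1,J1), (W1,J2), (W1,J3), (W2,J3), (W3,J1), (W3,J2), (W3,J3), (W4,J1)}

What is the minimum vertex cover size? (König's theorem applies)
Minimum vertex cover size = 3

By König's theorem: in bipartite graphs,
min vertex cover = max matching = 3

Maximum matching has size 3, so minimum vertex cover also has size 3.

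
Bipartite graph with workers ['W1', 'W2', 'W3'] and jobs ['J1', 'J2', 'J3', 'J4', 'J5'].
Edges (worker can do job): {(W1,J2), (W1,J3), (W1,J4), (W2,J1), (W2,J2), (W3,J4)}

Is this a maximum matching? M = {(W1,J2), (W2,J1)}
No, size 2 is not maximum

Proposed matching has size 2.
Maximum matching size for this graph: 3.

This is NOT maximum - can be improved to size 3.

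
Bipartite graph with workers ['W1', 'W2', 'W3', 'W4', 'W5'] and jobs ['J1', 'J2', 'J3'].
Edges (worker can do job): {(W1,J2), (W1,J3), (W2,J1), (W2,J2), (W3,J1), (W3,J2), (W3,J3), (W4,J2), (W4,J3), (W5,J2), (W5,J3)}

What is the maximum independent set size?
Maximum independent set = 5

By König's theorem:
- Min vertex cover = Max matching = 3
- Max independent set = Total vertices - Min vertex cover
- Max independent set = 8 - 3 = 5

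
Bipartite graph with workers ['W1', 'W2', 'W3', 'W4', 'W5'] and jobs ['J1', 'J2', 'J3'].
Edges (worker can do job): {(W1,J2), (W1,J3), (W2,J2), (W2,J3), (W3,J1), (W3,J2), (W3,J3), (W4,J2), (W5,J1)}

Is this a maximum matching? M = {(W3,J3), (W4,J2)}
No, size 2 is not maximum

Proposed matching has size 2.
Maximum matching size for this graph: 3.

This is NOT maximum - can be improved to size 3.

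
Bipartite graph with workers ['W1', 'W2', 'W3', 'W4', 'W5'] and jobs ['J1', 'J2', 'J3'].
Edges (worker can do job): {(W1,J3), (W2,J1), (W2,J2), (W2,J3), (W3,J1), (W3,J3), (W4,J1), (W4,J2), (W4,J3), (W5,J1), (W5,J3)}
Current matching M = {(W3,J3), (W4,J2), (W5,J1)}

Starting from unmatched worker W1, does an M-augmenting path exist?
No augmenting path from W1

Alternating search from W1 reaches jobs: {J1, J3}.
Every reachable job is already matched in M, and following those matched edges back to workers exposes no further unvisited jobs.
No M-augmenting path from W1 exists.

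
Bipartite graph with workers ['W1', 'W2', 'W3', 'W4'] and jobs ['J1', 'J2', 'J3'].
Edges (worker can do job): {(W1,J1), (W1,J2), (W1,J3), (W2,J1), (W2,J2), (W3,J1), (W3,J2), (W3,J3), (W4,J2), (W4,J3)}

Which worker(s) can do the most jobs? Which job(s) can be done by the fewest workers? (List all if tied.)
Most versatile: W1, W3 (3 jobs); Least covered: J1, J3 (3 workers)

Worker degrees (jobs they can do): W1:3, W2:2, W3:3, W4:2
Job degrees (workers who can do it): J1:3, J2:4, J3:3

Maximum worker degree is 3, achieved by: W1, W3
Minimum job degree is 3, achieved by: J1, J3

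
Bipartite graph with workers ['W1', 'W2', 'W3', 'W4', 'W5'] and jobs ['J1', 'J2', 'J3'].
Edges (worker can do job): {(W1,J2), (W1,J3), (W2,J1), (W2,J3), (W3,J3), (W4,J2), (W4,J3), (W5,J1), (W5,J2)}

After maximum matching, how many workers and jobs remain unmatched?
Unmatched: 2 workers, 0 jobs

Maximum matching size: 3
Workers: 5 total, 3 matched, 2 unmatched
Jobs: 3 total, 3 matched, 0 unmatched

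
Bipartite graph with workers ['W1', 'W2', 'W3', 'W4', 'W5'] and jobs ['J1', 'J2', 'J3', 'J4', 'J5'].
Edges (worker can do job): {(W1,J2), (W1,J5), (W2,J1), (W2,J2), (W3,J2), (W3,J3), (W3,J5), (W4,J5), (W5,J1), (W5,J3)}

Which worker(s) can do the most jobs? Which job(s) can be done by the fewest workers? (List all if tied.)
Most versatile: W3 (3 jobs); Least covered: J4 (0 workers)

Worker degrees (jobs they can do): W1:2, W2:2, W3:3, W4:1, W5:2
Job degrees (workers who can do it): J1:2, J2:3, J3:2, J4:0, J5:3

Maximum worker degree is 3, achieved by: W3
Minimum job degree is 0, achieved by: J4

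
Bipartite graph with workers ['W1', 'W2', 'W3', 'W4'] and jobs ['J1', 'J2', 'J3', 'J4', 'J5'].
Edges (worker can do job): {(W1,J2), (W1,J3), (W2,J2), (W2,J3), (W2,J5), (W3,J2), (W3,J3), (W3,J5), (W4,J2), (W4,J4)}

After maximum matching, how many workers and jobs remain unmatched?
Unmatched: 0 workers, 1 jobs

Maximum matching size: 4
Workers: 4 total, 4 matched, 0 unmatched
Jobs: 5 total, 4 matched, 1 unmatched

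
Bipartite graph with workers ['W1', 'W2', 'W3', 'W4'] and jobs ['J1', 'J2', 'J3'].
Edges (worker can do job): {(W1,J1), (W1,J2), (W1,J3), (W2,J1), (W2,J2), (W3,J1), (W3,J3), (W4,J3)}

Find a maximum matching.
Matching: {(W1,J2), (W3,J1), (W4,J3)}

Maximum matching (size 3):
  W1 → J2
  W3 → J1
  W4 → J3

Each worker is assigned to at most one job, and each job to at most one worker.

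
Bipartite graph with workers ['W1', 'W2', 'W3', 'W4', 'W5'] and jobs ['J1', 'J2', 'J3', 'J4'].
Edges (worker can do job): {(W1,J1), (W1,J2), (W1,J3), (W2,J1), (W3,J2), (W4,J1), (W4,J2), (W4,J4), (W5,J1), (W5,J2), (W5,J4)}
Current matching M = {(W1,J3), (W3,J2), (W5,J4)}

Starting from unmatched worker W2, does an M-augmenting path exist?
Yes: W2 → J1

An M-augmenting path alternates non-matching / matching edges, starting and ending at unmatched vertices.
Path: W2 → J1
(J1 is unmatched in M, so the path is augmenting.)
Flipping edges along this path would increase |M| from 3 to 4.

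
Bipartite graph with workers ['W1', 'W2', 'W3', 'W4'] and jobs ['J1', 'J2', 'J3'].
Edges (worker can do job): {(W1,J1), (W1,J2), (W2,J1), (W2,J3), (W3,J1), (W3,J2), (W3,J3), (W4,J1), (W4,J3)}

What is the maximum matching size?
Maximum matching size = 3

Maximum matching: {(W1,J2), (W3,J1), (W4,J3)}
Size: 3

This assigns 3 workers to 3 distinct jobs.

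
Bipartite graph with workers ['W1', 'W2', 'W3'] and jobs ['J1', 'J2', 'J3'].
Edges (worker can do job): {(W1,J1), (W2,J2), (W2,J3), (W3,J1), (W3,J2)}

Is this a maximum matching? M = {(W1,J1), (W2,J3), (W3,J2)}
Yes, size 3 is maximum

Proposed matching has size 3.
Maximum matching size for this graph: 3.

This is a maximum matching.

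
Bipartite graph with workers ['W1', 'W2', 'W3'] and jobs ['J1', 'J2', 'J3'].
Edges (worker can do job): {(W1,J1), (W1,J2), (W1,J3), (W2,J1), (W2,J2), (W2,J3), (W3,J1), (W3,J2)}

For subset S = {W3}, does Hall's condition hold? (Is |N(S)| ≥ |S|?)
Yes: |N(S)| = 2, |S| = 1

Subset S = {W3}
Neighbors N(S) = {J1, J2}

|N(S)| = 2, |S| = 1
Hall's condition: |N(S)| ≥ |S| is satisfied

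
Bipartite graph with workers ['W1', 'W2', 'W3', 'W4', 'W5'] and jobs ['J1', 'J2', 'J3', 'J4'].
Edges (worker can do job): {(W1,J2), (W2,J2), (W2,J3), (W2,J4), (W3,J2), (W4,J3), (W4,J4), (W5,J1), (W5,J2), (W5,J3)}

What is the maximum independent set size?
Maximum independent set = 5

By König's theorem:
- Min vertex cover = Max matching = 4
- Max independent set = Total vertices - Min vertex cover
- Max independent set = 9 - 4 = 5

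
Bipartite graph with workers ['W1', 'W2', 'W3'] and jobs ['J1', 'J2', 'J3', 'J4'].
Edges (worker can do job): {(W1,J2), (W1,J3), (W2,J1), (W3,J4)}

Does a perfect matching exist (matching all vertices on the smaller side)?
Yes, perfect matching exists (size 3)

Perfect matching: {(W1,J2), (W2,J1), (W3,J4)}
All 3 vertices on the smaller side are matched.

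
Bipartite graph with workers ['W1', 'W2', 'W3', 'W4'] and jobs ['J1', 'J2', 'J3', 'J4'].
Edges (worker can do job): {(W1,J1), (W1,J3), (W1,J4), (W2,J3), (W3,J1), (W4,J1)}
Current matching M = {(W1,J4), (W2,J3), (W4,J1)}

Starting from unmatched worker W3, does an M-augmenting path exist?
No augmenting path from W3

Alternating search from W3 reaches jobs: {J1}.
Every reachable job is already matched in M, and following those matched edges back to workers exposes no further unvisited jobs.
No M-augmenting path from W3 exists.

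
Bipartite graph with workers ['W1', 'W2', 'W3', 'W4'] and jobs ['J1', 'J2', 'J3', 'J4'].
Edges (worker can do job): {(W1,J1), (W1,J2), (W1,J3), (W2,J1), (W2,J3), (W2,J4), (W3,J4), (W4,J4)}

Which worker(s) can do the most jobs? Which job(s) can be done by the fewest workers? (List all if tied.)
Most versatile: W1, W2 (3 jobs); Least covered: J2 (1 workers)

Worker degrees (jobs they can do): W1:3, W2:3, W3:1, W4:1
Job degrees (workers who can do it): J1:2, J2:1, J3:2, J4:3

Maximum worker degree is 3, achieved by: W1, W2
Minimum job degree is 1, achieved by: J2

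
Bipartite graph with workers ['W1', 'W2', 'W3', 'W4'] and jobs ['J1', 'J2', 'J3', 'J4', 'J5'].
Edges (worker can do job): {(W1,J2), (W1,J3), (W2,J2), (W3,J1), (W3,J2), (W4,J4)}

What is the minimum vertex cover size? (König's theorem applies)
Minimum vertex cover size = 4

By König's theorem: in bipartite graphs,
min vertex cover = max matching = 4

Maximum matching has size 4, so minimum vertex cover also has size 4.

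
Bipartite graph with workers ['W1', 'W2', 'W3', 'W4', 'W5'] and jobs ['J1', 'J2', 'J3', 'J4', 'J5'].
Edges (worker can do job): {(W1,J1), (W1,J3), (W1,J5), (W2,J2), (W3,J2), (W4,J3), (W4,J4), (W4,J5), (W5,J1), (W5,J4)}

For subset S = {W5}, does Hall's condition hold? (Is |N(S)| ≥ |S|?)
Yes: |N(S)| = 2, |S| = 1

Subset S = {W5}
Neighbors N(S) = {J1, J4}

|N(S)| = 2, |S| = 1
Hall's condition: |N(S)| ≥ |S| is satisfied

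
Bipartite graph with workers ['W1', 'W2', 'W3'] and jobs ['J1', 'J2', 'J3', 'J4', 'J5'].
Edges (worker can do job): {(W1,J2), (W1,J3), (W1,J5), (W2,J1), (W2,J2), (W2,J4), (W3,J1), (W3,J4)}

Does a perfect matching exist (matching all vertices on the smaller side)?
Yes, perfect matching exists (size 3)

Perfect matching: {(W1,J5), (W2,J1), (W3,J4)}
All 3 vertices on the smaller side are matched.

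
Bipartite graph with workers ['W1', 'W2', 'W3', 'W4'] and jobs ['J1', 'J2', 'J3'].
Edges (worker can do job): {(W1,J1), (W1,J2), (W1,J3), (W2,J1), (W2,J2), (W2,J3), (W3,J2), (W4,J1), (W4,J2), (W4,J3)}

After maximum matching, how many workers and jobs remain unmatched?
Unmatched: 1 workers, 0 jobs

Maximum matching size: 3
Workers: 4 total, 3 matched, 1 unmatched
Jobs: 3 total, 3 matched, 0 unmatched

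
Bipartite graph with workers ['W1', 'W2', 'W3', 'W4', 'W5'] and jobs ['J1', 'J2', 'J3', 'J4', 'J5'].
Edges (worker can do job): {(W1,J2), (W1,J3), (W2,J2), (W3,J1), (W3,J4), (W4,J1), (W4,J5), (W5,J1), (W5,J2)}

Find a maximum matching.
Matching: {(W1,J3), (W2,J2), (W3,J4), (W4,J5), (W5,J1)}

Maximum matching (size 5):
  W1 → J3
  W2 → J2
  W3 → J4
  W4 → J5
  W5 → J1

Each worker is assigned to at most one job, and each job to at most one worker.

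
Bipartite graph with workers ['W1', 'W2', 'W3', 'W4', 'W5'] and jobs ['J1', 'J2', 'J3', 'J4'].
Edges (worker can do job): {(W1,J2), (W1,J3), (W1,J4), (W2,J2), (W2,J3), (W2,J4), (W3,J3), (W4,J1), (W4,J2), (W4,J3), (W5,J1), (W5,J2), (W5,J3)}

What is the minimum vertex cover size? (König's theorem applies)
Minimum vertex cover size = 4

By König's theorem: in bipartite graphs,
min vertex cover = max matching = 4

Maximum matching has size 4, so minimum vertex cover also has size 4.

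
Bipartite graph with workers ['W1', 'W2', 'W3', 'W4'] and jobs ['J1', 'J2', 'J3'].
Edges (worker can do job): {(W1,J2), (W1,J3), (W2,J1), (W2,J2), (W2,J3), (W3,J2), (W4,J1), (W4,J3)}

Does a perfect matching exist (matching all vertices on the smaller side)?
Yes, perfect matching exists (size 3)

Perfect matching: {(W1,J3), (W3,J2), (W4,J1)}
All 3 vertices on the smaller side are matched.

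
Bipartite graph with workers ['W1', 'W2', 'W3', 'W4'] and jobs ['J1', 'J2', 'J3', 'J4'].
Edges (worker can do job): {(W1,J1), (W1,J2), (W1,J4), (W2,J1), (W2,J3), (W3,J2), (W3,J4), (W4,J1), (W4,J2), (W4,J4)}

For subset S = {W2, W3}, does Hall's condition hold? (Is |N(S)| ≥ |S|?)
Yes: |N(S)| = 4, |S| = 2

Subset S = {W2, W3}
Neighbors N(S) = {J1, J2, J3, J4}

|N(S)| = 4, |S| = 2
Hall's condition: |N(S)| ≥ |S| is satisfied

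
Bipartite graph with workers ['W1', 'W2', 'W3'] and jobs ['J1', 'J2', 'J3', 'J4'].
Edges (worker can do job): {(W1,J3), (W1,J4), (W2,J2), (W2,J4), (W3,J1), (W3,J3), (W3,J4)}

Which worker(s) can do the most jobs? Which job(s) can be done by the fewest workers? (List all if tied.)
Most versatile: W3 (3 jobs); Least covered: J1, J2 (1 workers)

Worker degrees (jobs they can do): W1:2, W2:2, W3:3
Job degrees (workers who can do it): J1:1, J2:1, J3:2, J4:3

Maximum worker degree is 3, achieved by: W3
Minimum job degree is 1, achieved by: J1, J2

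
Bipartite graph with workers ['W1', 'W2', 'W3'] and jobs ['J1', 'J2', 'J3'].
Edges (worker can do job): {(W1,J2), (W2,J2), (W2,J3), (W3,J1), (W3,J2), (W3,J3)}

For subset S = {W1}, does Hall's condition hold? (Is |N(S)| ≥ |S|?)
Yes: |N(S)| = 1, |S| = 1

Subset S = {W1}
Neighbors N(S) = {J2}

|N(S)| = 1, |S| = 1
Hall's condition: |N(S)| ≥ |S| is satisfied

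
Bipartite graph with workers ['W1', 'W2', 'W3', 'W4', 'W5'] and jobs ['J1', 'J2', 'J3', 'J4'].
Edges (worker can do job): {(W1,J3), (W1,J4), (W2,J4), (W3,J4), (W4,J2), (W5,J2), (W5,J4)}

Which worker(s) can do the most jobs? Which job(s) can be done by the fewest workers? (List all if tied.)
Most versatile: W1, W5 (2 jobs); Least covered: J1 (0 workers)

Worker degrees (jobs they can do): W1:2, W2:1, W3:1, W4:1, W5:2
Job degrees (workers who can do it): J1:0, J2:2, J3:1, J4:4

Maximum worker degree is 2, achieved by: W1, W5
Minimum job degree is 0, achieved by: J1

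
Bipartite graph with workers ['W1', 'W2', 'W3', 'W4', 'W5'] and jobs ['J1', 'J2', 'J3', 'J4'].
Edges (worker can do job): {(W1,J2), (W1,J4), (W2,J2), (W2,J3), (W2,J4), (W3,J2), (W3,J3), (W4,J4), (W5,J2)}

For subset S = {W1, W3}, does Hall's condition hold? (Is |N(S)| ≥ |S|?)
Yes: |N(S)| = 3, |S| = 2

Subset S = {W1, W3}
Neighbors N(S) = {J2, J3, J4}

|N(S)| = 3, |S| = 2
Hall's condition: |N(S)| ≥ |S| is satisfied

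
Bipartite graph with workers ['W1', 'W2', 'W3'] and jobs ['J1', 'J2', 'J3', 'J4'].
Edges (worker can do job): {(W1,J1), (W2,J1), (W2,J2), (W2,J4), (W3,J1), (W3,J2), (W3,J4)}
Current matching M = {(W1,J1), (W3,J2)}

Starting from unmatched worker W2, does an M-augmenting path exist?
Yes: W2 → J2 → W3 → J4

An M-augmenting path alternates non-matching / matching edges, starting and ending at unmatched vertices.
Path: W2 → J2 → W3 → J4
(J4 is unmatched in M, so the path is augmenting.)
Flipping edges along this path would increase |M| from 2 to 3.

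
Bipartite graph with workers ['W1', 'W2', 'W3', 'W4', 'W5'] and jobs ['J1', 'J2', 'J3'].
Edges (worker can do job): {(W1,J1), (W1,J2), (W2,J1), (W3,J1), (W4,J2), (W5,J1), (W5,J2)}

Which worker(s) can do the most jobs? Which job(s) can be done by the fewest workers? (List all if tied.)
Most versatile: W1, W5 (2 jobs); Least covered: J3 (0 workers)

Worker degrees (jobs they can do): W1:2, W2:1, W3:1, W4:1, W5:2
Job degrees (workers who can do it): J1:4, J2:3, J3:0

Maximum worker degree is 2, achieved by: W1, W5
Minimum job degree is 0, achieved by: J3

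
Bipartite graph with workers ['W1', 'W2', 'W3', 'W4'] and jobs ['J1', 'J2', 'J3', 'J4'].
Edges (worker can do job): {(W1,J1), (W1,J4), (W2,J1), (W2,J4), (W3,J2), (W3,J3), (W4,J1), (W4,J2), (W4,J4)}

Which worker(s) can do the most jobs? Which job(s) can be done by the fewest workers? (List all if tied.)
Most versatile: W4 (3 jobs); Least covered: J3 (1 workers)

Worker degrees (jobs they can do): W1:2, W2:2, W3:2, W4:3
Job degrees (workers who can do it): J1:3, J2:2, J3:1, J4:3

Maximum worker degree is 3, achieved by: W4
Minimum job degree is 1, achieved by: J3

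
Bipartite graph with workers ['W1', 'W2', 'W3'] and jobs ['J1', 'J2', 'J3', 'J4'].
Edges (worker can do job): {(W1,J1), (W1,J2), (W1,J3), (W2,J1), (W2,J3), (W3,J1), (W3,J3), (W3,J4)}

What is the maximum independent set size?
Maximum independent set = 4

By König's theorem:
- Min vertex cover = Max matching = 3
- Max independent set = Total vertices - Min vertex cover
- Max independent set = 7 - 3 = 4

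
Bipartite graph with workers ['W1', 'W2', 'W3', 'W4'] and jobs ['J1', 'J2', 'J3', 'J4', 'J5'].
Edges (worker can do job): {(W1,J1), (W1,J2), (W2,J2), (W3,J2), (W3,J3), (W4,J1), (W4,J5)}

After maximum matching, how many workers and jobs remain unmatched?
Unmatched: 0 workers, 1 jobs

Maximum matching size: 4
Workers: 4 total, 4 matched, 0 unmatched
Jobs: 5 total, 4 matched, 1 unmatched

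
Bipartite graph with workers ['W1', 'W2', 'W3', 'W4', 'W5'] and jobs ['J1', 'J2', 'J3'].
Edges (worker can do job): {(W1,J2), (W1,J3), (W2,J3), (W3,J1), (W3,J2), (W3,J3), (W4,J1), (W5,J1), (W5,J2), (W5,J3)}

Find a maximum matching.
Matching: {(W1,J3), (W3,J2), (W5,J1)}

Maximum matching (size 3):
  W1 → J3
  W3 → J2
  W5 → J1

Each worker is assigned to at most one job, and each job to at most one worker.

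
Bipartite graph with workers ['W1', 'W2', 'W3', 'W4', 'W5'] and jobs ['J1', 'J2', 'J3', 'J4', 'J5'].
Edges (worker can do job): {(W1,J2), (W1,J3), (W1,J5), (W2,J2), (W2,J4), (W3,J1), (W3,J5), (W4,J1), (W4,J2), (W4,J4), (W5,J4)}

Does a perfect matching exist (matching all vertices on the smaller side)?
Yes, perfect matching exists (size 5)

Perfect matching: {(W1,J3), (W2,J2), (W3,J5), (W4,J1), (W5,J4)}
All 5 vertices on the smaller side are matched.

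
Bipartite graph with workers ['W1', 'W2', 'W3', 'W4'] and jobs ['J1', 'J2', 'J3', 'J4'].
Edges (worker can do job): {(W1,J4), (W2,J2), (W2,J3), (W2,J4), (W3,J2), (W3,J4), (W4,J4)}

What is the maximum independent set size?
Maximum independent set = 5

By König's theorem:
- Min vertex cover = Max matching = 3
- Max independent set = Total vertices - Min vertex cover
- Max independent set = 8 - 3 = 5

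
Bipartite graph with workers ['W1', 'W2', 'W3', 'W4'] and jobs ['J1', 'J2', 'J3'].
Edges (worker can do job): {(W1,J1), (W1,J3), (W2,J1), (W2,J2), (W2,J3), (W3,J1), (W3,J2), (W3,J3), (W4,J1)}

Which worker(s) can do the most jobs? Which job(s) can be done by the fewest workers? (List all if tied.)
Most versatile: W2, W3 (3 jobs); Least covered: J2 (2 workers)

Worker degrees (jobs they can do): W1:2, W2:3, W3:3, W4:1
Job degrees (workers who can do it): J1:4, J2:2, J3:3

Maximum worker degree is 3, achieved by: W2, W3
Minimum job degree is 2, achieved by: J2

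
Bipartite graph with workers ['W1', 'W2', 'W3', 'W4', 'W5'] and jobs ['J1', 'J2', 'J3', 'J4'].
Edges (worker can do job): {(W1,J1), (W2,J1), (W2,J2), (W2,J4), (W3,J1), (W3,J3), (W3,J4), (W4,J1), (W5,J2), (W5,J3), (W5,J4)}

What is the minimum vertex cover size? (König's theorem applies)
Minimum vertex cover size = 4

By König's theorem: in bipartite graphs,
min vertex cover = max matching = 4

Maximum matching has size 4, so minimum vertex cover also has size 4.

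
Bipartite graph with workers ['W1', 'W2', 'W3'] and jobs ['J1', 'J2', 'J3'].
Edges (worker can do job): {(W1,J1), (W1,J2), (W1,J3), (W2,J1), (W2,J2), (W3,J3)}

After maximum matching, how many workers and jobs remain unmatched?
Unmatched: 0 workers, 0 jobs

Maximum matching size: 3
Workers: 3 total, 3 matched, 0 unmatched
Jobs: 3 total, 3 matched, 0 unmatched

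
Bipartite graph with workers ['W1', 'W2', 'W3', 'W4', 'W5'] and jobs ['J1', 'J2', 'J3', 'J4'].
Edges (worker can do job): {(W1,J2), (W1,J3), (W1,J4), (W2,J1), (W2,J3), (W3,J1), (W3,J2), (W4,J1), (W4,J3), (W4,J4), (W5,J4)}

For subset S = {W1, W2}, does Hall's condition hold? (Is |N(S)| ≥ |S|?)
Yes: |N(S)| = 4, |S| = 2

Subset S = {W1, W2}
Neighbors N(S) = {J1, J2, J3, J4}

|N(S)| = 4, |S| = 2
Hall's condition: |N(S)| ≥ |S| is satisfied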